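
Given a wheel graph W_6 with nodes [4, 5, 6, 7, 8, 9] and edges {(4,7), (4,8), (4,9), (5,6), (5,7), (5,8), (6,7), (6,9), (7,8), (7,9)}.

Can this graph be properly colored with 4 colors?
A valid 4-coloring: color 1: [7]; color 2: [4, 6]; color 3: [8, 9]; color 4: [5].
(χ(G) = 4 ≤ 4.)

Yes, G is 4-colorable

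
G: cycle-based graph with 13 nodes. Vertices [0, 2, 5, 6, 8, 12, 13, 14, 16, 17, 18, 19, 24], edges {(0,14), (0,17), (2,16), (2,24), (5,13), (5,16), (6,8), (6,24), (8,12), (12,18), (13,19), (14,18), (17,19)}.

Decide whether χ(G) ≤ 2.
No, G is not 2-colorable

Odd cycle [12, 8, 6, 24, 2, 16, 5, 13, 19, 17, 0, 14, 18] needs 3 colors (χ ≥ 3).
Hence χ(G) ≥ 3 > 2, so no proper 2-coloring exists.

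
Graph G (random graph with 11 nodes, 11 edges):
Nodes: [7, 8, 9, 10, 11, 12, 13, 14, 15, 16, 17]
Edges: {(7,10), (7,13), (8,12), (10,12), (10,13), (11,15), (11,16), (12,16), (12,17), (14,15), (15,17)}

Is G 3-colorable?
Yes, G is 3-colorable

A valid 3-coloring: color 1: [9, 11, 12, 13, 14]; color 2: [8, 10, 15, 16]; color 3: [7, 17].
(χ(G) = 3 ≤ 3.)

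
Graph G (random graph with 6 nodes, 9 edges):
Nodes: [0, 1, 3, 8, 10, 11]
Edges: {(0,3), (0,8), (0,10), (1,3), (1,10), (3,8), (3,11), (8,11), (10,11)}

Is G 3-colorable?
A valid 3-coloring: color 1: [3, 10]; color 2: [0, 1, 11]; color 3: [8].
(χ(G) = 3 ≤ 3.)

Yes, G is 3-colorable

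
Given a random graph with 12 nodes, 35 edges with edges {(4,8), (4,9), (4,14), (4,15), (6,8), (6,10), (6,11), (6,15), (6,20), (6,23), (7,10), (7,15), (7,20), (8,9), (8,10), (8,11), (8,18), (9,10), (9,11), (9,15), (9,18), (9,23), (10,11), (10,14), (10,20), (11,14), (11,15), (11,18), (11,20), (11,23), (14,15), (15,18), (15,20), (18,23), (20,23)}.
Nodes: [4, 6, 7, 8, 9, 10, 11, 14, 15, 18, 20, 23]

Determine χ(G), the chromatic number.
χ(G) = 5

Clique number ω(G) = 4 (lower bound: χ ≥ ω).
Suppose a proper 4-coloring c exists. The clique [6, 8, 10, 11] takes 4 distinct colors; by symmetry let c(6) = 1, c(8) = 2, c(10) = 3, c(11) = 4.
- Vertex 9: neighbors [8, 10, 11] already have colors [2, 3, 4] ⇒ c(9) = 1.
- Vertex 20: neighbors [6, 10, 11] already have colors [1, 3, 4] ⇒ c(20) = 2.
- Vertex 15: neighbors [6, 20, 11] already have colors [1, 2, 4] ⇒ c(15) = 3.
- Vertex 18: neighbors [9, 8, 15, 11] already have colors [1, 2, 3, 4] — all 4 colors blocked. Contradiction.
The forced assignments end in a contradiction, so G has no proper 4-coloring (χ ≥ 5).
The coloring below uses 5 colors, so χ(G) = 5.
A valid 5-coloring: color 1: [4, 7, 11]; color 2: [8, 15, 23]; color 3: [9, 14, 20]; color 4: [10, 18]; color 5: [6].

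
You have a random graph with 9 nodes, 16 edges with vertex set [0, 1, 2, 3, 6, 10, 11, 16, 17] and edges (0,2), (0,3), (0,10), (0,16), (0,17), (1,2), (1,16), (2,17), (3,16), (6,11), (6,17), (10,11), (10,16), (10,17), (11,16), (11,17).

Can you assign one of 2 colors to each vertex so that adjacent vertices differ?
The clique on vertices [0, 10, 16] has size 3 > 2, so it alone needs 3 colors.

No, G is not 2-colorable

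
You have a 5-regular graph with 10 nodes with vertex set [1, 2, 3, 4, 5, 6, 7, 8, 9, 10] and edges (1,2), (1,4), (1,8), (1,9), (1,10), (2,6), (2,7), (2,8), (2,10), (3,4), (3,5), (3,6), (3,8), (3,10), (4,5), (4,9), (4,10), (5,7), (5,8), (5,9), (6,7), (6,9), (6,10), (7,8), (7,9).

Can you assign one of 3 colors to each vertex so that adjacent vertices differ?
Odd cycle [8, 1, 10, 6, 7] needs 3 colors (χ ≥ 3).
Vertex 2 is adjacent to every vertex of [1, 6, 7, 8, 10], which already need 3 colors among themselves, so 2 needs a new color (χ ≥ 4).
Hence χ(G) ≥ 4 > 3, so no proper 3-coloring exists.

No, G is not 3-colorable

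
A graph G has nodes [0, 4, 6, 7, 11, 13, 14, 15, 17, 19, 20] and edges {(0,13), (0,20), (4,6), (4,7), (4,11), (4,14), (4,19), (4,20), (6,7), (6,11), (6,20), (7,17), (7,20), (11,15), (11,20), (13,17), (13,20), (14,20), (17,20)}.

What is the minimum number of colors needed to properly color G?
Clique number ω(G) = 4 (lower bound: χ ≥ ω).
The clique on [4, 6, 11, 20] has size 4, forcing χ ≥ 4, and the coloring below uses 4 colors, so χ(G) = 4.
A valid 4-coloring: color 1: [15, 19, 20]; color 2: [0, 4, 17]; color 3: [6, 13, 14]; color 4: [7, 11].

χ(G) = 4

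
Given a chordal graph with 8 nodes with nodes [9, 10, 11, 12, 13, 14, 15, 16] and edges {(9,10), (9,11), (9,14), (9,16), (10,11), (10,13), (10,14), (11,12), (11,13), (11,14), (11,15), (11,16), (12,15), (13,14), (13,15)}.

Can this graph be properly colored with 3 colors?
The clique on vertices [9, 10, 11, 14] has size 4 > 3, so it alone needs 4 colors.

No, G is not 3-colorable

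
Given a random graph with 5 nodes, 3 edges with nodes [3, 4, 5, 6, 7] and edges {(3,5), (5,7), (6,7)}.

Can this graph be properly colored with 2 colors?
Yes, G is 2-colorable

A valid 2-coloring: color 1: [3, 4, 7]; color 2: [5, 6].
(χ(G) = 2 ≤ 2.)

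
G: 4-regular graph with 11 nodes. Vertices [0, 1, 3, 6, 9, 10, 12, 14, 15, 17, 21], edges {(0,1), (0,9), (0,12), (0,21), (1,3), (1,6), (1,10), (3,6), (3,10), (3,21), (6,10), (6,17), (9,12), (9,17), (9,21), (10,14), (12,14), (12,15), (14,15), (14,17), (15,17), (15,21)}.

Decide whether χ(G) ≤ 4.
A valid 4-coloring: color 1: [0, 3, 17]; color 2: [10, 12, 21]; color 3: [6, 9, 14]; color 4: [1, 15].
(χ(G) = 4 ≤ 4.)

Yes, G is 4-colorable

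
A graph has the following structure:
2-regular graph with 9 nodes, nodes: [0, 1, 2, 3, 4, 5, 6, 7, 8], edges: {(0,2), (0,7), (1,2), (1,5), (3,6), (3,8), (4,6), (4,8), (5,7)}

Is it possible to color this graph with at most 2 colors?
No, G is not 2-colorable

Odd cycle [7, 0, 2, 1, 5] needs 3 colors (χ ≥ 3).
Hence χ(G) ≥ 3 > 2, so no proper 2-coloring exists.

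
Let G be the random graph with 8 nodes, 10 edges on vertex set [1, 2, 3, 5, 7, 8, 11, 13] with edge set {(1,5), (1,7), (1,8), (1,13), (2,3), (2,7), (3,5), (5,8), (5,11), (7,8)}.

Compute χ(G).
Clique number ω(G) = 3 (lower bound: χ ≥ ω).
The clique on [1, 5, 8] has size 3, forcing χ ≥ 3, and the coloring below uses 3 colors, so χ(G) = 3.
A valid 3-coloring: color 1: [5, 7, 13]; color 2: [1, 2, 11]; color 3: [3, 8].

χ(G) = 3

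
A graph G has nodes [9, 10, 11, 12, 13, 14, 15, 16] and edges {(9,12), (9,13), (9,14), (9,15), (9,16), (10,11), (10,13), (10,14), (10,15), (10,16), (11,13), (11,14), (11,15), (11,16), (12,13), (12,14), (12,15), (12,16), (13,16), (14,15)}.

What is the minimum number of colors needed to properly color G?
Clique number ω(G) = 4 (lower bound: χ ≥ ω).
The clique on [9, 12, 13, 16] has size 4, forcing χ ≥ 4, and the coloring below uses 4 colors, so χ(G) = 4.
A valid 4-coloring: color 1: [9, 10]; color 2: [15, 16]; color 3: [13, 14]; color 4: [11, 12].

χ(G) = 4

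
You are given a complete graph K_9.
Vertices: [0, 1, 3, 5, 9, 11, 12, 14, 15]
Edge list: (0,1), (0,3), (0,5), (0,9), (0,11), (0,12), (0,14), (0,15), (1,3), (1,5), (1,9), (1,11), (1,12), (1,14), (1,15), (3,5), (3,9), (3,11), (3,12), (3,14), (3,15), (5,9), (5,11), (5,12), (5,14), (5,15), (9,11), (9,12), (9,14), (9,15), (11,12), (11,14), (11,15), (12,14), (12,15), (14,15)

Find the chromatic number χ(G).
Clique number ω(G) = 9 (lower bound: χ ≥ ω).
The clique on [0, 1, 3, 5, 9, 11, 12, 14, 15] has size 9, forcing χ ≥ 9, and the coloring below uses 9 colors, so χ(G) = 9.
A valid 9-coloring: color 1: [0]; color 2: [1]; color 3: [11]; color 4: [9]; color 5: [12]; color 6: [5]; color 7: [3]; color 8: [15]; color 9: [14].

χ(G) = 9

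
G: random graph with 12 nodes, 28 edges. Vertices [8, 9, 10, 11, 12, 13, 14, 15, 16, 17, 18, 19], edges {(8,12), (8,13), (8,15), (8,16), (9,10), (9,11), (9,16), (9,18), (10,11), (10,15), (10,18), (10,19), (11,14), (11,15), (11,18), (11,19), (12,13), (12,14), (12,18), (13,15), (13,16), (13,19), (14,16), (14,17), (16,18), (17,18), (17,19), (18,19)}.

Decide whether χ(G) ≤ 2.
The clique on vertices [9, 10, 11, 18] has size 4 > 2, so it alone needs 4 colors.

No, G is not 2-colorable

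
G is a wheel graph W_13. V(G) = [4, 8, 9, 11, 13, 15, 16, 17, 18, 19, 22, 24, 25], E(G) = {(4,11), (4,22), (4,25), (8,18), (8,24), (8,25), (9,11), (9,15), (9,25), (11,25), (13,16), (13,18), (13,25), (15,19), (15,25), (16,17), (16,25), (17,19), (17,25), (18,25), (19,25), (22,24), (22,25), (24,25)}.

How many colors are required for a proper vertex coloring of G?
χ(G) = 3

Clique number ω(G) = 3 (lower bound: χ ≥ ω).
The clique on [4, 11, 25] has size 3, forcing χ ≥ 3, and the coloring below uses 3 colors, so χ(G) = 3.
A valid 3-coloring: color 1: [25]; color 2: [8, 11, 13, 15, 17, 22]; color 3: [4, 9, 16, 18, 19, 24].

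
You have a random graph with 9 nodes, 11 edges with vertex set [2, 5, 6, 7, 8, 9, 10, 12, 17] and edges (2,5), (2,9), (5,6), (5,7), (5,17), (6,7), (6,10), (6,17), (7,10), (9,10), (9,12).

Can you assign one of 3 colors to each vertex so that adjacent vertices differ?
Yes, G is 3-colorable

A valid 3-coloring: color 1: [6, 8, 9]; color 2: [5, 10, 12]; color 3: [2, 7, 17].
(χ(G) = 3 ≤ 3.)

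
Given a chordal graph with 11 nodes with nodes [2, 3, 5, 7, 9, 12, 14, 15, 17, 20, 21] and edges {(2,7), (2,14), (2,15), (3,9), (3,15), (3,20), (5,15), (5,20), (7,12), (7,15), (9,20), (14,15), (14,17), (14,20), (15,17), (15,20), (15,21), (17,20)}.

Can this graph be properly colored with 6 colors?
A valid 6-coloring: color 1: [9, 12, 15]; color 2: [2, 20, 21]; color 3: [3, 5, 7, 14]; color 4: [17].
(χ(G) = 4 ≤ 6.)

Yes, G is 6-colorable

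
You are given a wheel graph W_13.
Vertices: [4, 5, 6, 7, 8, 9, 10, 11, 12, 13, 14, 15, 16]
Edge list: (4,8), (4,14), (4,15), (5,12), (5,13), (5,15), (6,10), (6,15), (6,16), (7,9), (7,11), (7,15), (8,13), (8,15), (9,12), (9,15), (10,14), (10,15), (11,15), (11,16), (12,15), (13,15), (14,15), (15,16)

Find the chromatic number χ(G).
χ(G) = 3

Clique number ω(G) = 3 (lower bound: χ ≥ ω).
The clique on [4, 8, 15] has size 3, forcing χ ≥ 3, and the coloring below uses 3 colors, so χ(G) = 3.
A valid 3-coloring: color 1: [15]; color 2: [5, 6, 8, 9, 11, 14]; color 3: [4, 7, 10, 12, 13, 16].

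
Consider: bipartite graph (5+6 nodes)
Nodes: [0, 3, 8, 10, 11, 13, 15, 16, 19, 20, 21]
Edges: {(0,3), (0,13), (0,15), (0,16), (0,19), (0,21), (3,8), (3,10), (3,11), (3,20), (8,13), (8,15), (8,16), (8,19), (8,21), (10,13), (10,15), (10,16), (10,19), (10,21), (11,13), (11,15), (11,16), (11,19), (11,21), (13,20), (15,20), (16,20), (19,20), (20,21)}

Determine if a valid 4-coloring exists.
Yes, G is 4-colorable

A valid 4-coloring: color 1: [0, 8, 10, 11, 20]; color 2: [3, 13, 15, 16, 19, 21].
(χ(G) = 2 ≤ 4.)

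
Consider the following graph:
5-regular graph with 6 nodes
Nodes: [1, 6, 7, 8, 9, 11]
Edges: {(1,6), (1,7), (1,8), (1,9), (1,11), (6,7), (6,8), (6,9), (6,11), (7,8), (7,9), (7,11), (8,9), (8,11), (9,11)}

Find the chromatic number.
Clique number ω(G) = 6 (lower bound: χ ≥ ω).
The clique on [1, 6, 7, 8, 9, 11] has size 6, forcing χ ≥ 6, and the coloring below uses 6 colors, so χ(G) = 6.
A valid 6-coloring: color 1: [7]; color 2: [6]; color 3: [1]; color 4: [11]; color 5: [8]; color 6: [9].

χ(G) = 6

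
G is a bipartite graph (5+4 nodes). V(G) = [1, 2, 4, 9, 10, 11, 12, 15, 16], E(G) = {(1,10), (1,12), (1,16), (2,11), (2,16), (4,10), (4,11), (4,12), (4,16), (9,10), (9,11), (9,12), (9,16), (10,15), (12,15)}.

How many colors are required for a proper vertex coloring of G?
χ(G) = 2

Clique number ω(G) = 2 (lower bound: χ ≥ ω).
The graph is bipartite (no odd cycle), so 2 colors suffice: χ(G) = 2.
A valid 2-coloring: color 1: [1, 2, 4, 9, 15]; color 2: [10, 11, 12, 16].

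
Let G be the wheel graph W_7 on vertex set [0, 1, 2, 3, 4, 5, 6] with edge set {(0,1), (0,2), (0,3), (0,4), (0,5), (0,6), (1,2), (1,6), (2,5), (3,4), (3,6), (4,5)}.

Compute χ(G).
Clique number ω(G) = 3 (lower bound: χ ≥ ω).
The clique on [0, 1, 2] has size 3, forcing χ ≥ 3, and the coloring below uses 3 colors, so χ(G) = 3.
A valid 3-coloring: color 1: [0]; color 2: [1, 3, 5]; color 3: [2, 4, 6].

χ(G) = 3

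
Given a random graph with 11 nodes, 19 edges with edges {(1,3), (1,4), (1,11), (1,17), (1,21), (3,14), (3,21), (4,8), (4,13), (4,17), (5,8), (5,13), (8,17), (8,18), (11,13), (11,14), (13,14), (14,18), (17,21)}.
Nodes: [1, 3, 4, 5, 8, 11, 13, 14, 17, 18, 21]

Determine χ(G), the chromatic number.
Clique number ω(G) = 3 (lower bound: χ ≥ ω).
The clique on [1, 4, 17] has size 3, forcing χ ≥ 3, and the coloring below uses 3 colors, so χ(G) = 3.
A valid 3-coloring: color 1: [1, 8, 14]; color 2: [3, 13, 17, 18]; color 3: [4, 5, 11, 21].

χ(G) = 3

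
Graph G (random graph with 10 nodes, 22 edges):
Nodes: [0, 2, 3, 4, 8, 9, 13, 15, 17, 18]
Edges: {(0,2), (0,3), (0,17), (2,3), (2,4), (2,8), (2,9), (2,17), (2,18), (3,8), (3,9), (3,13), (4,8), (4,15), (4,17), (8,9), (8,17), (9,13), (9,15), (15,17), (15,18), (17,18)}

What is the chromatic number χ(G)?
χ(G) = 4

Clique number ω(G) = 4 (lower bound: χ ≥ ω).
The clique on [2, 3, 8, 9] has size 4, forcing χ ≥ 4, and the coloring below uses 4 colors, so χ(G) = 4.
A valid 4-coloring: color 1: [2, 13, 15]; color 2: [3, 17]; color 3: [0, 8, 18]; color 4: [4, 9].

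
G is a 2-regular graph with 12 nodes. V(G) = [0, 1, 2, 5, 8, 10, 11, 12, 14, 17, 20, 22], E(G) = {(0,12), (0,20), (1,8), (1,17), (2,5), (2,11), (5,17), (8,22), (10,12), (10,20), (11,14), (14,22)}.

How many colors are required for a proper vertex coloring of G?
χ(G) = 2

Clique number ω(G) = 2 (lower bound: χ ≥ ω).
The graph is bipartite (no odd cycle), so 2 colors suffice: χ(G) = 2.
A valid 2-coloring: color 1: [1, 5, 11, 12, 20, 22]; color 2: [0, 2, 8, 10, 14, 17].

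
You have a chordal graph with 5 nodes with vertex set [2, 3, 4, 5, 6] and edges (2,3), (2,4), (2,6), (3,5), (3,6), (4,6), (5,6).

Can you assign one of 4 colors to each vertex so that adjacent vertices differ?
A valid 4-coloring: color 1: [6]; color 2: [3, 4]; color 3: [2, 5].
(χ(G) = 3 ≤ 4.)

Yes, G is 4-colorable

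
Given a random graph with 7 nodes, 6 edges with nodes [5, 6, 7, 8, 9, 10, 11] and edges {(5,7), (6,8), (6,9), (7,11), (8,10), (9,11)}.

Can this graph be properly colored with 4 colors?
A valid 4-coloring: color 1: [5, 6, 10, 11]; color 2: [7, 8, 9].
(χ(G) = 2 ≤ 4.)

Yes, G is 4-colorable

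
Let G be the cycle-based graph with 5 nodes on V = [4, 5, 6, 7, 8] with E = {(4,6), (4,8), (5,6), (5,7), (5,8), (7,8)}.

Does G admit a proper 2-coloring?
The clique on vertices [5, 7, 8] has size 3 > 2, so it alone needs 3 colors.

No, G is not 2-colorable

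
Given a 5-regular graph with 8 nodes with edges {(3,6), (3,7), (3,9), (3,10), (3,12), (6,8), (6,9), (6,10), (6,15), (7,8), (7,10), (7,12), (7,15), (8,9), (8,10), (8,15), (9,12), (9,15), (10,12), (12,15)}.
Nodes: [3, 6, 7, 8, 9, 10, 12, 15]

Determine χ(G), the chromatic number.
Clique number ω(G) = 4 (lower bound: χ ≥ ω).
The clique on [6, 8, 9, 15] has size 4, forcing χ ≥ 4, and the coloring below uses 4 colors, so χ(G) = 4.
A valid 4-coloring: color 1: [3, 15]; color 2: [6, 7]; color 3: [8, 12]; color 4: [9, 10].

χ(G) = 4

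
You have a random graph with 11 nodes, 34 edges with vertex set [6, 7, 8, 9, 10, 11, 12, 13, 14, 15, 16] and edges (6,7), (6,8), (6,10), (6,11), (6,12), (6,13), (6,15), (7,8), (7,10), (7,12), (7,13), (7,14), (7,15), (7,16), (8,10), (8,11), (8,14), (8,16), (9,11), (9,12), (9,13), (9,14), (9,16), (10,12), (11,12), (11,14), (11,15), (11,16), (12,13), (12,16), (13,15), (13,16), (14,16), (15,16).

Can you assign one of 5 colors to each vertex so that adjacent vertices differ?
Yes, G is 5-colorable

A valid 5-coloring: color 1: [7, 9]; color 2: [6, 16]; color 3: [8, 12, 15]; color 4: [10, 11, 13]; color 5: [14].
(χ(G) = 5 ≤ 5.)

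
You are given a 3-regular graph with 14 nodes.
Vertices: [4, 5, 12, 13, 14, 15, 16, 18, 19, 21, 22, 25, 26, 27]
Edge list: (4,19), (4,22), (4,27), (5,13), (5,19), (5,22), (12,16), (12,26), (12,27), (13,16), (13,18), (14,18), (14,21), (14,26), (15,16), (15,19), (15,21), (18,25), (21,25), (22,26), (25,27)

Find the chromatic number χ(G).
χ(G) = 3

Clique number ω(G) = 2 (lower bound: χ ≥ ω).
Odd cycle [27, 4, 22, 26, 12] needs 3 colors (χ ≥ 3).
The coloring below uses 3 colors, so χ(G) = 3.
A valid 3-coloring: color 1: [4, 5, 16, 18, 21, 26]; color 2: [12, 13, 14, 19, 22, 25]; color 3: [15, 27].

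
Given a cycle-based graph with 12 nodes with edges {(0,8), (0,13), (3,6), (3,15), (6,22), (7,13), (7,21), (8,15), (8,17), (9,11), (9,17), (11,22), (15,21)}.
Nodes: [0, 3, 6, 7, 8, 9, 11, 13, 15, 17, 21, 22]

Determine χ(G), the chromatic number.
χ(G) = 2

Clique number ω(G) = 2 (lower bound: χ ≥ ω).
The graph is bipartite (no odd cycle), so 2 colors suffice: χ(G) = 2.
A valid 2-coloring: color 1: [3, 8, 9, 13, 21, 22]; color 2: [0, 6, 7, 11, 15, 17].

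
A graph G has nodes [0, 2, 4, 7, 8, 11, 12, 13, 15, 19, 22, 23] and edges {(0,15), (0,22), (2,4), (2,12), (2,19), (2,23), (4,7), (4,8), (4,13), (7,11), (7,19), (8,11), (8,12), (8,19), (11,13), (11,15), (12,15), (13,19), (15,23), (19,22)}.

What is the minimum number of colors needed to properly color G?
Clique number ω(G) = 2 (lower bound: χ ≥ ω).
The graph is bipartite (no odd cycle), so 2 colors suffice: χ(G) = 2.
A valid 2-coloring: color 1: [0, 4, 11, 12, 19, 23]; color 2: [2, 7, 8, 13, 15, 22].

χ(G) = 2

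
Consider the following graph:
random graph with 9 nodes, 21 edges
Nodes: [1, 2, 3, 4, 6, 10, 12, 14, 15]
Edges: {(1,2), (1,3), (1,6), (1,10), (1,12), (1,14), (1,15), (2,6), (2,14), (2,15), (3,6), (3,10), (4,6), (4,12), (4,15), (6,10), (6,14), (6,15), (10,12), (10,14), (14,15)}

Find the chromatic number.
Clique number ω(G) = 5 (lower bound: χ ≥ ω).
The clique on [1, 2, 6, 14, 15] has size 5, forcing χ ≥ 5, and the coloring below uses 5 colors, so χ(G) = 5.
A valid 5-coloring: color 1: [6, 12]; color 2: [1, 4]; color 3: [10, 15]; color 4: [3, 14]; color 5: [2].

χ(G) = 5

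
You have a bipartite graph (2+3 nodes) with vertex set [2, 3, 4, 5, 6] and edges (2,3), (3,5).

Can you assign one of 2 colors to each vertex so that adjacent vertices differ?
A valid 2-coloring: color 1: [3, 4, 6]; color 2: [2, 5].
(χ(G) = 2 ≤ 2.)

Yes, G is 2-colorable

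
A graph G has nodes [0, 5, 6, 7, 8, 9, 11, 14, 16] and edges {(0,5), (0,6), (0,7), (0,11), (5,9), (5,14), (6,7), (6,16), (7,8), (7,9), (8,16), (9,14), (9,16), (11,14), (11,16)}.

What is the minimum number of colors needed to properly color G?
χ(G) = 3

Clique number ω(G) = 3 (lower bound: χ ≥ ω).
The clique on [0, 6, 7] has size 3, forcing χ ≥ 3, and the coloring below uses 3 colors, so χ(G) = 3.
A valid 3-coloring: color 1: [0, 14, 16]; color 2: [5, 7, 11]; color 3: [6, 8, 9].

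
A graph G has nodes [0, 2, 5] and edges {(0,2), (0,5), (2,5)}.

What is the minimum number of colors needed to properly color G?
Clique number ω(G) = 3 (lower bound: χ ≥ ω).
The clique on [0, 2, 5] has size 3, forcing χ ≥ 3, and the coloring below uses 3 colors, so χ(G) = 3.
A valid 3-coloring: color 1: [2]; color 2: [0]; color 3: [5].

χ(G) = 3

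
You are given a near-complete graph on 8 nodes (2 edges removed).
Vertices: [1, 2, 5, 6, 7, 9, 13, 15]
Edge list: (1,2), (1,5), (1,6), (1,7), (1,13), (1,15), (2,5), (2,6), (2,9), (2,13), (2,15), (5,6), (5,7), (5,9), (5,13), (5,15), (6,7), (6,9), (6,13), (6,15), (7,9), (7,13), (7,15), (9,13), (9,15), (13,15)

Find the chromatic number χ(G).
Clique number ω(G) = 6 (lower bound: χ ≥ ω).
The clique on [1, 2, 5, 6, 13, 15] has size 6, forcing χ ≥ 6, and the coloring below uses 6 colors, so χ(G) = 6.
A valid 6-coloring: color 1: [15]; color 2: [6]; color 3: [5]; color 4: [13]; color 5: [1, 9]; color 6: [2, 7].

χ(G) = 6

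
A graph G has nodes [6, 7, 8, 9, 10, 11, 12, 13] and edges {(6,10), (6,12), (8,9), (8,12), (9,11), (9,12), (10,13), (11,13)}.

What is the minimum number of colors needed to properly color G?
Clique number ω(G) = 3 (lower bound: χ ≥ ω).
The clique on [8, 9, 12] has size 3, forcing χ ≥ 3, and the coloring below uses 3 colors, so χ(G) = 3.
A valid 3-coloring: color 1: [6, 7, 9, 13]; color 2: [10, 11, 12]; color 3: [8].

χ(G) = 3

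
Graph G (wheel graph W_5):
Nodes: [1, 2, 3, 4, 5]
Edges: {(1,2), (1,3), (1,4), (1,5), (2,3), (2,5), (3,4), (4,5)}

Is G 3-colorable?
Yes, G is 3-colorable

A valid 3-coloring: color 1: [1]; color 2: [2, 4]; color 3: [3, 5].
(χ(G) = 3 ≤ 3.)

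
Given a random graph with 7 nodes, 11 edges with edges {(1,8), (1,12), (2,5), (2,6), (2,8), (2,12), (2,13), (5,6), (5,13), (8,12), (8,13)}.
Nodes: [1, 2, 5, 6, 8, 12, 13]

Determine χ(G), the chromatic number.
χ(G) = 3

Clique number ω(G) = 3 (lower bound: χ ≥ ω).
The clique on [1, 8, 12] has size 3, forcing χ ≥ 3, and the coloring below uses 3 colors, so χ(G) = 3.
A valid 3-coloring: color 1: [1, 2]; color 2: [5, 8]; color 3: [6, 12, 13].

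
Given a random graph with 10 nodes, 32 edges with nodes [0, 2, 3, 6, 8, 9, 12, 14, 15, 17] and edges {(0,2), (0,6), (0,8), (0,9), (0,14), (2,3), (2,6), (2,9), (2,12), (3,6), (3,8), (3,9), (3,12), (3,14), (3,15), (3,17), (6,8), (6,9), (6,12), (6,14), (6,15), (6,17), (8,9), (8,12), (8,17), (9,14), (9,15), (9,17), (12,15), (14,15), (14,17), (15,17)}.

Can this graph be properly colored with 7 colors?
Yes, G is 7-colorable

A valid 7-coloring: color 1: [6]; color 2: [9, 12]; color 3: [0, 3]; color 4: [2, 8, 14]; color 5: [17]; color 6: [15].
(χ(G) = 6 ≤ 7.)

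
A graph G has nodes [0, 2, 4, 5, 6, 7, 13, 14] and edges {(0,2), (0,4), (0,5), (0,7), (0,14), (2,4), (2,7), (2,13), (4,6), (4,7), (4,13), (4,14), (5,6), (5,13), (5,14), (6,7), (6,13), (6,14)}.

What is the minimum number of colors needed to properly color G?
Clique number ω(G) = 4 (lower bound: χ ≥ ω).
The clique on [0, 2, 4, 7] has size 4, forcing χ ≥ 4, and the coloring below uses 4 colors, so χ(G) = 4.
A valid 4-coloring: color 1: [4, 5]; color 2: [0, 6]; color 3: [7, 13, 14]; color 4: [2].

χ(G) = 4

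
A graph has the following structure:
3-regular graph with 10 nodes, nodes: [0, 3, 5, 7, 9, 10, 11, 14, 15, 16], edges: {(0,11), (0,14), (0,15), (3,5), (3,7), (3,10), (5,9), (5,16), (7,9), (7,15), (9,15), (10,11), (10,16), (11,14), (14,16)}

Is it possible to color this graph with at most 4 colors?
A valid 4-coloring: color 1: [0, 5, 7, 10]; color 2: [3, 9, 11, 16]; color 3: [14, 15].
(χ(G) = 3 ≤ 4.)

Yes, G is 4-colorable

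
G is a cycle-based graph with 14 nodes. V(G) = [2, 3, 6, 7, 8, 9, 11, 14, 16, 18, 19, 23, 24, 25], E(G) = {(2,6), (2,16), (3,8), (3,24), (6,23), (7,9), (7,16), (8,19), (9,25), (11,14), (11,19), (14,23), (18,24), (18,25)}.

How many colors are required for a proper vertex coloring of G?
χ(G) = 2

Clique number ω(G) = 2 (lower bound: χ ≥ ω).
The graph is bipartite (no odd cycle), so 2 colors suffice: χ(G) = 2.
A valid 2-coloring: color 1: [2, 7, 8, 11, 23, 24, 25]; color 2: [3, 6, 9, 14, 16, 18, 19].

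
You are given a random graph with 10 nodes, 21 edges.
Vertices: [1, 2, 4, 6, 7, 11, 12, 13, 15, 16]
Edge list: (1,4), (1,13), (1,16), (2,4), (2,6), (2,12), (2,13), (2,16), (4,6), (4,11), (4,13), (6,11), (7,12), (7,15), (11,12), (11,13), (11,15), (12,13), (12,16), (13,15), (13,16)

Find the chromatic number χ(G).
Clique number ω(G) = 4 (lower bound: χ ≥ ω).
The clique on [2, 12, 13, 16] has size 4, forcing χ ≥ 4, and the coloring below uses 4 colors, so χ(G) = 4.
A valid 4-coloring: color 1: [6, 7, 13]; color 2: [4, 15, 16]; color 3: [1, 2, 11]; color 4: [12].

χ(G) = 4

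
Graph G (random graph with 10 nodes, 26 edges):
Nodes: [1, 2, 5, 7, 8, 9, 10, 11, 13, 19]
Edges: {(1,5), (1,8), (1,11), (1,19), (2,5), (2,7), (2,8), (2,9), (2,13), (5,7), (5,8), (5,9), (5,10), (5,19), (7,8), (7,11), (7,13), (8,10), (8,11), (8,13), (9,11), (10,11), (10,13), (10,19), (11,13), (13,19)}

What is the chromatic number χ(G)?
χ(G) = 4

Clique number ω(G) = 4 (lower bound: χ ≥ ω).
The clique on [2, 7, 8, 13] has size 4, forcing χ ≥ 4, and the coloring below uses 4 colors, so χ(G) = 4.
A valid 4-coloring: color 1: [5, 13]; color 2: [8, 9, 19]; color 3: [2, 11]; color 4: [1, 7, 10].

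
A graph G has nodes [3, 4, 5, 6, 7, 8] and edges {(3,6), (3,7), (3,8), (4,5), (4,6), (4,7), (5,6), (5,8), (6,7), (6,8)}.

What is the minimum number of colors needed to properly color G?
Clique number ω(G) = 3 (lower bound: χ ≥ ω).
Odd cycle [5, 8, 3, 7, 4] needs 3 colors (χ ≥ 3).
Vertex 6 is adjacent to every vertex of [3, 4, 5, 7, 8], which already need 3 colors among themselves, so 6 needs a new color (χ ≥ 4).
The coloring below uses 4 colors, so χ(G) = 4.
A valid 4-coloring: color 1: [6]; color 2: [5, 7]; color 3: [4, 8]; color 4: [3].

χ(G) = 4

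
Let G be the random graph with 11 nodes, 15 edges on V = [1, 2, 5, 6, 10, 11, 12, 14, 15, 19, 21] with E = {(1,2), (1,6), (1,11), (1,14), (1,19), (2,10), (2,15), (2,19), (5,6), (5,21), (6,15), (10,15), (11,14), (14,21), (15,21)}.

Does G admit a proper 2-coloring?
The clique on vertices [1, 2, 19] has size 3 > 2, so it alone needs 3 colors.

No, G is not 2-colorable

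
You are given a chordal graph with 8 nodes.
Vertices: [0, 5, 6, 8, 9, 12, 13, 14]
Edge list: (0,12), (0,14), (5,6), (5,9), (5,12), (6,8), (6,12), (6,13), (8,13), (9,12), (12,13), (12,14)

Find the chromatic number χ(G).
Clique number ω(G) = 3 (lower bound: χ ≥ ω).
The clique on [6, 8, 13] has size 3, forcing χ ≥ 3, and the coloring below uses 3 colors, so χ(G) = 3.
A valid 3-coloring: color 1: [8, 12]; color 2: [0, 6, 9]; color 3: [5, 13, 14].

χ(G) = 3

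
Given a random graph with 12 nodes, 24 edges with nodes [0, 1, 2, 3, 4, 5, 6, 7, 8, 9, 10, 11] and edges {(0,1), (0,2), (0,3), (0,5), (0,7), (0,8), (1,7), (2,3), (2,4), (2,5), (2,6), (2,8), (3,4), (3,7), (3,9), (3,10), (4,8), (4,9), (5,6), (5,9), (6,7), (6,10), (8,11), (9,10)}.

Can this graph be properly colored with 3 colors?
Suppose a proper 3-coloring c exists. The clique [0, 1, 7] takes 3 distinct colors; by symmetry let c(0) = 1, c(1) = 2, c(7) = 3.
- Vertex 3: neighbors [0, 7] already have colors [1, 3] ⇒ c(3) = 2.
- Vertex 2: neighbors [0, 3] already have colors [1, 2] ⇒ c(2) = 3.
- Vertex 4: neighbors [3, 2] already have colors [2, 3] ⇒ c(4) = 1.
- Vertex 5: neighbors [0, 2] already have colors [1, 3] ⇒ c(5) = 2.
- Vertex 6: neighbors [5, 2] already have colors [2, 3] ⇒ c(6) = 1.
- Vertex 8: neighbors [0, 2] already have colors [1, 3] ⇒ c(8) = 2.
- Vertex 9: neighbors [4, 3] already have colors [1, 2] ⇒ c(9) = 3.
- Vertex 10: neighbors [6, 3, 9] already have colors [1, 2, 3] — all 3 colors blocked. Contradiction.
The forced assignments end in a contradiction, so G has no proper 3-coloring (χ ≥ 4).

No, G is not 3-colorable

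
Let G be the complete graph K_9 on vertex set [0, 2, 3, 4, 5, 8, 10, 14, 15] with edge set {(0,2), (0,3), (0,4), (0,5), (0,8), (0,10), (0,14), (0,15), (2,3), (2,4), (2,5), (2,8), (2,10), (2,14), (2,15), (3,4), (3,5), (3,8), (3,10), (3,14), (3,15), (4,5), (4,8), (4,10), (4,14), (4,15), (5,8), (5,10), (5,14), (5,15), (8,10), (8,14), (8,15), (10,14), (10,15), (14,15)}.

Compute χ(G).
χ(G) = 9

Clique number ω(G) = 9 (lower bound: χ ≥ ω).
The clique on [0, 2, 3, 4, 5, 8, 10, 14, 15] has size 9, forcing χ ≥ 9, and the coloring below uses 9 colors, so χ(G) = 9.
A valid 9-coloring: color 1: [15]; color 2: [4]; color 3: [14]; color 4: [5]; color 5: [2]; color 6: [0]; color 7: [3]; color 8: [8]; color 9: [10].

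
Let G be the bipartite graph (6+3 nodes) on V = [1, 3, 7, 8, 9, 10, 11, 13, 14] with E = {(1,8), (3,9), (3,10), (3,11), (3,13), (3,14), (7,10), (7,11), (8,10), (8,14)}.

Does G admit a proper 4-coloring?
Yes, G is 4-colorable

A valid 4-coloring: color 1: [3, 7, 8]; color 2: [1, 9, 10, 11, 13, 14].
(χ(G) = 2 ≤ 4.)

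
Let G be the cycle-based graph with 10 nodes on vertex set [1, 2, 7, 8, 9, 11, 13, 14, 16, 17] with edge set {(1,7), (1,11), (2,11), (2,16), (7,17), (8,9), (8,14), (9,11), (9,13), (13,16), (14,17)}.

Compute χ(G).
χ(G) = 3

Clique number ω(G) = 2 (lower bound: χ ≥ ω).
Odd cycle [9, 13, 16, 2, 11] needs 3 colors (χ ≥ 3).
The coloring below uses 3 colors, so χ(G) = 3.
A valid 3-coloring: color 1: [7, 11, 13, 14]; color 2: [1, 2, 9, 17]; color 3: [8, 16].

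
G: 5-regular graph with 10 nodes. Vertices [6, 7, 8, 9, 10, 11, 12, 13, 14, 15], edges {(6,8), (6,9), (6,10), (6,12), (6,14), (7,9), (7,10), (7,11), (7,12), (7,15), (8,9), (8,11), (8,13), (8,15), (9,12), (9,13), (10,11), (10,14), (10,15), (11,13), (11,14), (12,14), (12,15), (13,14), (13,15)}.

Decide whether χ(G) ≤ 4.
A valid 4-coloring: color 1: [8, 10, 12]; color 2: [7, 14]; color 3: [9, 11, 15]; color 4: [6, 13].
(χ(G) = 4 ≤ 4.)

Yes, G is 4-colorable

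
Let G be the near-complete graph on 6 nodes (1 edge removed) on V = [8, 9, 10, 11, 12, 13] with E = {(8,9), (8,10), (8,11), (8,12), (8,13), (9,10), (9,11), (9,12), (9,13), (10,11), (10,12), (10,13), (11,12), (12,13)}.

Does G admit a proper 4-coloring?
No, G is not 4-colorable

The clique on vertices [8, 9, 10, 11, 12] has size 5 > 4, so it alone needs 5 colors.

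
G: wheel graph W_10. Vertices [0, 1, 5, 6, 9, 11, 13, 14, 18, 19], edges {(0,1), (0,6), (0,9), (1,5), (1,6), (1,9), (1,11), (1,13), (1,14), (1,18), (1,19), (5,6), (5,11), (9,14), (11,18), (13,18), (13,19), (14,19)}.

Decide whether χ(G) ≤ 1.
The clique on vertices [0, 1, 9] has size 3 > 1, so it alone needs 3 colors.

No, G is not 1-colorable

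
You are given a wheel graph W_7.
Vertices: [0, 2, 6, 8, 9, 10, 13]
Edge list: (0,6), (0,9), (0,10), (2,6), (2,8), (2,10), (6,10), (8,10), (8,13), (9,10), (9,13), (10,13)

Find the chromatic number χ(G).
Clique number ω(G) = 3 (lower bound: χ ≥ ω).
The clique on [0, 9, 10] has size 3, forcing χ ≥ 3, and the coloring below uses 3 colors, so χ(G) = 3.
A valid 3-coloring: color 1: [10]; color 2: [6, 8, 9]; color 3: [0, 2, 13].

χ(G) = 3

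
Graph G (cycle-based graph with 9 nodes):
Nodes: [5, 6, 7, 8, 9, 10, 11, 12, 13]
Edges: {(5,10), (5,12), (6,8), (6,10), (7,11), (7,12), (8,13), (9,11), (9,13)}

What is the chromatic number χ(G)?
χ(G) = 3

Clique number ω(G) = 2 (lower bound: χ ≥ ω).
Odd cycle [11, 9, 13, 8, 6, 10, 5, 12, 7] needs 3 colors (χ ≥ 3).
The coloring below uses 3 colors, so χ(G) = 3.
A valid 3-coloring: color 1: [6, 11, 12, 13]; color 2: [7, 8, 9, 10]; color 3: [5].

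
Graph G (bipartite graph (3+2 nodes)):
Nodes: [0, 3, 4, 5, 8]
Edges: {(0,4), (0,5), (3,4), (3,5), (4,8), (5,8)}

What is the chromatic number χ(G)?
χ(G) = 2

Clique number ω(G) = 2 (lower bound: χ ≥ ω).
The graph is bipartite (no odd cycle), so 2 colors suffice: χ(G) = 2.
A valid 2-coloring: color 1: [4, 5]; color 2: [0, 3, 8].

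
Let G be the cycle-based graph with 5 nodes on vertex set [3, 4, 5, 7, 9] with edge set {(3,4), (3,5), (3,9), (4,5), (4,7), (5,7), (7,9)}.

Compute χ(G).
χ(G) = 3

Clique number ω(G) = 3 (lower bound: χ ≥ ω).
The clique on [3, 4, 5] has size 3, forcing χ ≥ 3, and the coloring below uses 3 colors, so χ(G) = 3.
A valid 3-coloring: color 1: [3, 7]; color 2: [5, 9]; color 3: [4].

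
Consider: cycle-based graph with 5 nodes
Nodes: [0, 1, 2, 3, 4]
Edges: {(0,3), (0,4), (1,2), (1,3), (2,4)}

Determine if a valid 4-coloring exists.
A valid 4-coloring: color 1: [0, 1]; color 2: [2, 3]; color 3: [4].
(χ(G) = 3 ≤ 4.)

Yes, G is 4-colorable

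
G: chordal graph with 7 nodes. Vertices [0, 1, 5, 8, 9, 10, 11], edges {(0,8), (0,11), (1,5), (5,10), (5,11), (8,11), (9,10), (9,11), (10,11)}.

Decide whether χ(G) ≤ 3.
A valid 3-coloring: color 1: [1, 11]; color 2: [0, 10]; color 3: [5, 8, 9].
(χ(G) = 3 ≤ 3.)

Yes, G is 3-colorable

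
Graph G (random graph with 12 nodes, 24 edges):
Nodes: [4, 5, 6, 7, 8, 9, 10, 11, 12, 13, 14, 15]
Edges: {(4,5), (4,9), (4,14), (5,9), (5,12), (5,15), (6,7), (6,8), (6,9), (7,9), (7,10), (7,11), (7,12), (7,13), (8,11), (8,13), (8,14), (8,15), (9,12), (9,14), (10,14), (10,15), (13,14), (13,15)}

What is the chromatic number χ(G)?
χ(G) = 4

Clique number ω(G) = 3 (lower bound: χ ≥ ω).
Suppose a proper 3-coloring c exists. The clique [4, 5, 9] takes 3 distinct colors; by symmetry let c(4) = 1, c(5) = 2, c(9) = 3.
- Vertex 14: neighbors [4, 9] already have colors [1, 3] ⇒ c(14) = 2.
- Vertex 12: neighbors [5, 9] already have colors [2, 3] ⇒ c(12) = 1.
- Vertex 7: neighbors [12, 9] already have colors [1, 3] ⇒ c(7) = 2.
- Vertex 6: neighbors [7, 9] already have colors [2, 3] ⇒ c(6) = 1.
- Vertex 8: neighbors [6, 14] already have colors [1, 2] ⇒ c(8) = 3.
- Vertex 15: neighbors [5, 8] already have colors [2, 3] ⇒ c(15) = 1.
- Vertex 13: neighbors [15, 7, 8] already have colors [1, 2, 3] — all 3 colors blocked. Contradiction.
The forced assignments end in a contradiction, so G has no proper 3-coloring (χ ≥ 4).
The coloring below uses 4 colors, so χ(G) = 4.
A valid 4-coloring: color 1: [8, 9, 10]; color 2: [5, 7, 14]; color 3: [4, 6, 11, 12, 15]; color 4: [13].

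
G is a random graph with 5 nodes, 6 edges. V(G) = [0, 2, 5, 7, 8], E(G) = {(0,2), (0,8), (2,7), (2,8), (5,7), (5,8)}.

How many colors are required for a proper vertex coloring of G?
Clique number ω(G) = 3 (lower bound: χ ≥ ω).
The clique on [0, 2, 8] has size 3, forcing χ ≥ 3, and the coloring below uses 3 colors, so χ(G) = 3.
A valid 3-coloring: color 1: [2, 5]; color 2: [7, 8]; color 3: [0].

χ(G) = 3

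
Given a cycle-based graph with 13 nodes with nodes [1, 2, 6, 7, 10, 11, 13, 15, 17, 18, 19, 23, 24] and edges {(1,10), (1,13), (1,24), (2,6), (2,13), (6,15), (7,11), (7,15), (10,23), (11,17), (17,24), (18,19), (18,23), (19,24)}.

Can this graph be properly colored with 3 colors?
A valid 3-coloring: color 1: [2, 10, 11, 15, 18, 24]; color 2: [1, 6, 7, 17, 19, 23]; color 3: [13].
(χ(G) = 3 ≤ 3.)

Yes, G is 3-colorable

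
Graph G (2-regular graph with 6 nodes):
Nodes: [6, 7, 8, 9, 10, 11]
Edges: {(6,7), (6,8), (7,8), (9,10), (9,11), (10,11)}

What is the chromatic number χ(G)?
χ(G) = 3

Clique number ω(G) = 3 (lower bound: χ ≥ ω).
The clique on [9, 10, 11] has size 3, forcing χ ≥ 3, and the coloring below uses 3 colors, so χ(G) = 3.
A valid 3-coloring: color 1: [8, 10]; color 2: [6, 11]; color 3: [7, 9].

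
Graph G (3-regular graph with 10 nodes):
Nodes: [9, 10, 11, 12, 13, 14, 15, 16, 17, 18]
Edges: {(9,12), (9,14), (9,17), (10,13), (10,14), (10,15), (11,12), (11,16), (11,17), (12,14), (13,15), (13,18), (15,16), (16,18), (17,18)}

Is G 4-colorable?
Yes, G is 4-colorable

A valid 4-coloring: color 1: [11, 14, 15, 18]; color 2: [9, 10, 16]; color 3: [12, 13, 17].
(χ(G) = 3 ≤ 4.)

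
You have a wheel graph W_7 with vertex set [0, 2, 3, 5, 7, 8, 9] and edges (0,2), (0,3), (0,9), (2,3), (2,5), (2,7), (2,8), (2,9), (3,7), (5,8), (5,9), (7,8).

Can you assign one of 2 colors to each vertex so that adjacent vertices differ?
No, G is not 2-colorable

The clique on vertices [0, 2, 9] has size 3 > 2, so it alone needs 3 colors.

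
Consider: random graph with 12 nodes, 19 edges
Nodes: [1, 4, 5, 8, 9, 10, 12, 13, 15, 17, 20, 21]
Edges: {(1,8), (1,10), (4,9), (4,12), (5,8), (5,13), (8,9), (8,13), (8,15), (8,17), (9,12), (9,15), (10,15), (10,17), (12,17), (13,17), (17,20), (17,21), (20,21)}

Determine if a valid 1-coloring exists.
The clique on vertices [4, 9, 12] has size 3 > 1, so it alone needs 3 colors.

No, G is not 1-colorable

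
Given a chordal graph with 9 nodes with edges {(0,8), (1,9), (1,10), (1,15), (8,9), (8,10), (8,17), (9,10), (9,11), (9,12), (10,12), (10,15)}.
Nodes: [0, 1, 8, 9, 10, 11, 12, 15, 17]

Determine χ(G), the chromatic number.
Clique number ω(G) = 3 (lower bound: χ ≥ ω).
The clique on [8, 9, 10] has size 3, forcing χ ≥ 3, and the coloring below uses 3 colors, so χ(G) = 3.
A valid 3-coloring: color 1: [0, 10, 11, 17]; color 2: [9, 15]; color 3: [1, 8, 12].

χ(G) = 3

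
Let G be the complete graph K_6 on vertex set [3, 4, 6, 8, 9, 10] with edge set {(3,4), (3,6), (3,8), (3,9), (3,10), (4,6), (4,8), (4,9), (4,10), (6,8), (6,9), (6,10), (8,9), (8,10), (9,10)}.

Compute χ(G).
χ(G) = 6

Clique number ω(G) = 6 (lower bound: χ ≥ ω).
The clique on [3, 4, 6, 8, 9, 10] has size 6, forcing χ ≥ 6, and the coloring below uses 6 colors, so χ(G) = 6.
A valid 6-coloring: color 1: [3]; color 2: [8]; color 3: [6]; color 4: [4]; color 5: [10]; color 6: [9].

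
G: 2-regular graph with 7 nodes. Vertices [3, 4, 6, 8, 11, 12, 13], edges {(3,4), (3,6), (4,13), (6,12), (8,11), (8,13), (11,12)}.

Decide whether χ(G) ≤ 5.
Yes, G is 5-colorable

A valid 5-coloring: color 1: [6, 11, 13]; color 2: [3, 8, 12]; color 3: [4].
(χ(G) = 3 ≤ 5.)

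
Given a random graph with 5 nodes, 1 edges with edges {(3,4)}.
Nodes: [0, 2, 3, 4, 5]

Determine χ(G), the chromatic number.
χ(G) = 2

Clique number ω(G) = 2 (lower bound: χ ≥ ω).
The graph is bipartite (no odd cycle), so 2 colors suffice: χ(G) = 2.
A valid 2-coloring: color 1: [0, 2, 4, 5]; color 2: [3].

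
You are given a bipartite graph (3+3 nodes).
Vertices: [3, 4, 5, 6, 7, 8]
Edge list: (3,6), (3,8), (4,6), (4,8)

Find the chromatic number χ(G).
χ(G) = 2

Clique number ω(G) = 2 (lower bound: χ ≥ ω).
The graph is bipartite (no odd cycle), so 2 colors suffice: χ(G) = 2.
A valid 2-coloring: color 1: [5, 6, 7, 8]; color 2: [3, 4].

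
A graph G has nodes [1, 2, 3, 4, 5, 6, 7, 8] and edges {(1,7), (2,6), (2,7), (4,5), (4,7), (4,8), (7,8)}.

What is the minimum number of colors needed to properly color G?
Clique number ω(G) = 3 (lower bound: χ ≥ ω).
The clique on [4, 7, 8] has size 3, forcing χ ≥ 3, and the coloring below uses 3 colors, so χ(G) = 3.
A valid 3-coloring: color 1: [3, 5, 6, 7]; color 2: [1, 2, 4]; color 3: [8].

χ(G) = 3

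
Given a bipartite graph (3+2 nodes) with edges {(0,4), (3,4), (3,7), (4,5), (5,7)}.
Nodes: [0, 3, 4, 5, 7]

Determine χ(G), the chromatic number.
χ(G) = 2

Clique number ω(G) = 2 (lower bound: χ ≥ ω).
The graph is bipartite (no odd cycle), so 2 colors suffice: χ(G) = 2.
A valid 2-coloring: color 1: [4, 7]; color 2: [0, 3, 5].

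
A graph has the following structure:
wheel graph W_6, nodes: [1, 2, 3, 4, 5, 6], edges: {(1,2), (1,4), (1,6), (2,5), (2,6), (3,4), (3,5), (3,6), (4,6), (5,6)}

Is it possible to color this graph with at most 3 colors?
No, G is not 3-colorable

Odd cycle [2, 5, 3, 4, 1] needs 3 colors (χ ≥ 3).
Vertex 6 is adjacent to every vertex of [1, 2, 3, 4, 5], which already need 3 colors among themselves, so 6 needs a new color (χ ≥ 4).
Hence χ(G) ≥ 4 > 3, so no proper 3-coloring exists.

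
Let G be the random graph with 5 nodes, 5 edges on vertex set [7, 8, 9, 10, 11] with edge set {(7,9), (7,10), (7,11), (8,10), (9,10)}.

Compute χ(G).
χ(G) = 3

Clique number ω(G) = 3 (lower bound: χ ≥ ω).
The clique on [7, 9, 10] has size 3, forcing χ ≥ 3, and the coloring below uses 3 colors, so χ(G) = 3.
A valid 3-coloring: color 1: [10, 11]; color 2: [7, 8]; color 3: [9].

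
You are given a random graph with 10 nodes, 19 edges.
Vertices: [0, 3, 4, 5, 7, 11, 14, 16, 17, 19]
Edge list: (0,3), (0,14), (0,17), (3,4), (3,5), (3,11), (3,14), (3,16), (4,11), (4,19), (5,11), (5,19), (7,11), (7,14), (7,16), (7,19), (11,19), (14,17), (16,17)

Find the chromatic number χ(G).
Clique number ω(G) = 3 (lower bound: χ ≥ ω).
The clique on [4, 11, 19] has size 3, forcing χ ≥ 3, and the coloring below uses 3 colors, so χ(G) = 3.
A valid 3-coloring: color 1: [3, 17, 19]; color 2: [11, 14, 16]; color 3: [0, 4, 5, 7].

χ(G) = 3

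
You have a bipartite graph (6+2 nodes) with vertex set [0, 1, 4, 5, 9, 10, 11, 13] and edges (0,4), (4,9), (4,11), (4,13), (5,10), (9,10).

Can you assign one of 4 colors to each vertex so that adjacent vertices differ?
Yes, G is 4-colorable

A valid 4-coloring: color 1: [1, 4, 10]; color 2: [0, 5, 9, 11, 13].
(χ(G) = 2 ≤ 4.)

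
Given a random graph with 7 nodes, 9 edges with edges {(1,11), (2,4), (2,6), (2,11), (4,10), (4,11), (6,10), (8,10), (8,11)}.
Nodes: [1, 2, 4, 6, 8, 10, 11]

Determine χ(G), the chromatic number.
χ(G) = 3

Clique number ω(G) = 3 (lower bound: χ ≥ ω).
The clique on [2, 4, 11] has size 3, forcing χ ≥ 3, and the coloring below uses 3 colors, so χ(G) = 3.
A valid 3-coloring: color 1: [10, 11]; color 2: [1, 2, 8]; color 3: [4, 6].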